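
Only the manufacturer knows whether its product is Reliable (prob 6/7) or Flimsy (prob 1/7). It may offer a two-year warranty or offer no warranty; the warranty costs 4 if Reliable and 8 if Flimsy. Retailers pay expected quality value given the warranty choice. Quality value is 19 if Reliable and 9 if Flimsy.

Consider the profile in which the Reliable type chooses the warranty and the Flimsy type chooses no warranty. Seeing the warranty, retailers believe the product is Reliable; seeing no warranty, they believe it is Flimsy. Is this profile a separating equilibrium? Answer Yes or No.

No

Under these beliefs, the warranty earns price 19 and no warranty earns price 9.
Reliable: the warranty nets 19 − 4 = 15; no warranty nets 9. Reliable prefers the warranty.
Flimsy: the warranty nets 19 − 8 = 11; no warranty nets 9. Flimsy would deviate to the warranty.
Flimsy has a profitable deviation, so the profile is not an equilibrium.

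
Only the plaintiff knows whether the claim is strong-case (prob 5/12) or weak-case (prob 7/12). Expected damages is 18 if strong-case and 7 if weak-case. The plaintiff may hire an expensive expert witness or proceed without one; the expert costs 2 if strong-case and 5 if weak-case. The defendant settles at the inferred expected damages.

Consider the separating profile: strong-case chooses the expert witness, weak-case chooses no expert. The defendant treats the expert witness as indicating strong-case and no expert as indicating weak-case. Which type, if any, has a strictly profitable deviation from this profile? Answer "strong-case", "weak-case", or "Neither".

weak-case

The expert witness pays 18; no expert pays 7.
strong-case: assigned the expert witness, nets 18 − 2 = 16; deviating to no expert nets 7.
weak-case: assigned no expert, nets 7; deviating to the expert witness nets 18 − 5 = 13.
The weak-case type gains 6 by deviating.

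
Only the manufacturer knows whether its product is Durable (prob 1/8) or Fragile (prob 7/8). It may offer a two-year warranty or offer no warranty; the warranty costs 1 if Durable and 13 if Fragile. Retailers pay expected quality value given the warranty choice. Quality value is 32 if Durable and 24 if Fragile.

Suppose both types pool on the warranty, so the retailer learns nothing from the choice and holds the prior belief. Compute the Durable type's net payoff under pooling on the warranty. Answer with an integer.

24

Pooled price = 1/8·32 + 7/8·24 = 25.
Durable pays cost 1 for the warranty, so net payoff = 25 − 1 = 24.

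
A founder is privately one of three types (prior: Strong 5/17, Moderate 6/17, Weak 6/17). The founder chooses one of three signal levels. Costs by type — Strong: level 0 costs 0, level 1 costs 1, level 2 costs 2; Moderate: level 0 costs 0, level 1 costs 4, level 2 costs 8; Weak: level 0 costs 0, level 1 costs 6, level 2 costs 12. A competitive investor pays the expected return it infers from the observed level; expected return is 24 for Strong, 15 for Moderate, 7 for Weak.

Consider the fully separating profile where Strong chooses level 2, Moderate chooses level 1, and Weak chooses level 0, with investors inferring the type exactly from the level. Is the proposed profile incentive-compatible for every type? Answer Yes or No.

No

Separating valuations: level 2 → 24, level 1 → 15, level 0 → 7.
Strong (assigned level 2): level 0: 7 − 0 = 7; level 1: 15 − 1 = 14; level 2: 24 − 2 = 22. Strong stays.
Moderate (assigned level 1): level 0: 7 − 0 = 7; level 1: 15 − 4 = 11; level 2: 24 − 8 = 16. Moderate prefers level 2.
Weak (assigned level 0): level 0: 7 − 0 = 7; level 1: 15 − 6 = 9; level 2: 24 − 12 = 12. Weak prefers level 2.
At least one type deviates; the separating profile fails.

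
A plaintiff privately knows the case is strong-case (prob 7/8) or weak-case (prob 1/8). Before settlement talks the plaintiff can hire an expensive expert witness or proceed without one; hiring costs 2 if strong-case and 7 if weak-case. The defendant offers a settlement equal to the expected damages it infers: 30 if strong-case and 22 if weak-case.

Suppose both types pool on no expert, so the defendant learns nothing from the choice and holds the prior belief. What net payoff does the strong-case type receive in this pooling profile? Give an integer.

29

Pooled settlement = 7/8·30 + 1/8·22 = 29.
strong-case pays no cost for no expert, so net payoff = 29.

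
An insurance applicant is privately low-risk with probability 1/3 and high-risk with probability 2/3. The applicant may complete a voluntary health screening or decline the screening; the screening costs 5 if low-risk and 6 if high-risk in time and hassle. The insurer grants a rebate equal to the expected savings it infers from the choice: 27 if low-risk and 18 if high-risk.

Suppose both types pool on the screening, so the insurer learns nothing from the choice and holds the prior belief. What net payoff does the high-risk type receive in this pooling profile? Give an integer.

Pooled rebate = 1/3·27 + 2/3·18 = 21.
high-risk pays cost 6 for the screening, so net payoff = 21 − 6 = 15.

15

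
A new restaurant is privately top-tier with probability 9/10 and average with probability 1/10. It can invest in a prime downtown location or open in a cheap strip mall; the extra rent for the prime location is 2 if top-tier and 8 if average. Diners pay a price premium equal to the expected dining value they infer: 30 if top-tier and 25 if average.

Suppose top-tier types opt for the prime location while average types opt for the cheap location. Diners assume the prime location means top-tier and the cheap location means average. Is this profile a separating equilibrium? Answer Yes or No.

Yes

Under these beliefs, the prime location earns price premium 30 and the cheap location earns price premium 25.
top-tier: the prime location nets 30 − 2 = 28; the cheap location nets 25. top-tier prefers the prime location.
average: the prime location nets 30 − 8 = 22; the cheap location nets 25. average prefers the cheap location.
Neither type deviates, so the separating profile is an equilibrium.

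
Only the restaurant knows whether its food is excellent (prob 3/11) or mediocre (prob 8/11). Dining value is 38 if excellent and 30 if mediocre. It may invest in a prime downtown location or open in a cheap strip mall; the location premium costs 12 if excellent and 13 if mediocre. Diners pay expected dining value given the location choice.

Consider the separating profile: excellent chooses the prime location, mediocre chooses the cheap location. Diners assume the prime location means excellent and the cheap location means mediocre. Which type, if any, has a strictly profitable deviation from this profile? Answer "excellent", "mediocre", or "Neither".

excellent

The prime location pays 38; the cheap location pays 30.
excellent: assigned the prime location, nets 38 − 12 = 26; deviating to the cheap location nets 30.
mediocre: assigned the cheap location, nets 30; deviating to the prime location nets 38 − 13 = 25.
The excellent type gains 4 by deviating.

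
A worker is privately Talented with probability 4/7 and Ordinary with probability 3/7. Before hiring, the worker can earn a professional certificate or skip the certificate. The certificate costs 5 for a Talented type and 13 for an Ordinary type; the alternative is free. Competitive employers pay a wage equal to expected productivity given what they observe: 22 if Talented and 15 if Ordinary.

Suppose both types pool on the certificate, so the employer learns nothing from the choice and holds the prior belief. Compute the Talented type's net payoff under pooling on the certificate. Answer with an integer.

Pooled wage = 4/7·22 + 3/7·15 = 19.
Talented pays cost 5 for the certificate, so net payoff = 19 − 5 = 14.

14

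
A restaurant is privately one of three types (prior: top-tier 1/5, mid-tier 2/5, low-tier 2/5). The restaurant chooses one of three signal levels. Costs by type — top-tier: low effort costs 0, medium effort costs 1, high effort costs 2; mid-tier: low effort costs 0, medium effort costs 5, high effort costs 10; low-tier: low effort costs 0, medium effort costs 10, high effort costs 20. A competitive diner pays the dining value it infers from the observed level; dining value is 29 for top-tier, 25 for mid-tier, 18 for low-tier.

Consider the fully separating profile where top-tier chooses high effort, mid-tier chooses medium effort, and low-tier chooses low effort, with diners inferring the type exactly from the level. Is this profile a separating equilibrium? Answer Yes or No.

Yes

Separating price premiums: high effort → 29, medium effort → 25, low effort → 18.
top-tier (assigned high effort): low effort: 18 − 0 = 18; medium effort: 25 − 1 = 24; high effort: 29 − 2 = 27. top-tier stays.
mid-tier (assigned medium effort): low effort: 18 − 0 = 18; medium effort: 25 − 5 = 20; high effort: 29 − 10 = 19. mid-tier stays.
low-tier (assigned low effort): low effort: 18 − 0 = 18; medium effort: 25 − 10 = 15; high effort: 29 − 20 = 9. low-tier stays.
Every type prefers its assigned level; separation holds.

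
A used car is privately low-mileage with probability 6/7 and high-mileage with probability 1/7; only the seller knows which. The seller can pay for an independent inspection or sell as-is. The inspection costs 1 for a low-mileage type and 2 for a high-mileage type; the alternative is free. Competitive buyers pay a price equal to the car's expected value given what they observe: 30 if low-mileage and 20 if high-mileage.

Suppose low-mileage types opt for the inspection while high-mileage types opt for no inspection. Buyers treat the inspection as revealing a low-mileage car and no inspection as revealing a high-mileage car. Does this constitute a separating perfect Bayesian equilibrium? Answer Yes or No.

No

Under these beliefs, the inspection earns price 30 and no inspection earns price 20.
low-mileage: the inspection nets 30 − 1 = 29; no inspection nets 20. low-mileage prefers the inspection.
high-mileage: the inspection nets 30 − 2 = 28; no inspection nets 20. high-mileage would deviate to the inspection.
high-mileage has a profitable deviation, so the profile is not an equilibrium.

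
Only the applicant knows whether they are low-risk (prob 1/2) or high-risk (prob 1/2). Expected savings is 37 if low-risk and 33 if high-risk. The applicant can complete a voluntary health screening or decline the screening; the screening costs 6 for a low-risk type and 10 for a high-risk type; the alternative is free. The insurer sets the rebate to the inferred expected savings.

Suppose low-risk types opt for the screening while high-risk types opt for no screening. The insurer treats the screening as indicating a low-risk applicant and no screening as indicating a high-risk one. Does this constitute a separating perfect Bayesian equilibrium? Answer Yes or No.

No

Under these beliefs, the screening earns rebate 37 and no screening earns rebate 33.
low-risk: the screening nets 37 − 6 = 31; no screening nets 33. low-risk would deviate to no screening.
high-risk: the screening nets 37 − 10 = 27; no screening nets 33. high-risk prefers no screening.
low-risk has a profitable deviation, so the profile is not an equilibrium.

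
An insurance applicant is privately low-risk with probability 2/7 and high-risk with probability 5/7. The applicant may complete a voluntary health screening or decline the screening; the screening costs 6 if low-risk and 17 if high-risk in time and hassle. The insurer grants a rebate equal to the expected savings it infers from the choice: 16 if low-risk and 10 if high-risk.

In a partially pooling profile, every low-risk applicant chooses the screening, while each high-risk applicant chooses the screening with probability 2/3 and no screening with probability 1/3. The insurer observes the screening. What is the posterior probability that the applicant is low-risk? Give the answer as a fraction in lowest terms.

3/8

P(the screening) = (2/7)·1 + (5/7)·(2/3) = 16/21.
By Bayes' rule, P(low-risk | the screening) = (2/7) / (16/21) = 3/8.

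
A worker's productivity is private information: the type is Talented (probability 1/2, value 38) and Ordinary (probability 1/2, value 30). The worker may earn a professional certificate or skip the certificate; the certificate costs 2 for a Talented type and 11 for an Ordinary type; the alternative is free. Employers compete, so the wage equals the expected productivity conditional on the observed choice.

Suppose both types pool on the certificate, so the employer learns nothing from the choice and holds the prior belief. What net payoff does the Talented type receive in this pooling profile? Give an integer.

32

Pooled wage = 1/2·38 + 1/2·30 = 34.
Talented pays cost 2 for the certificate, so net payoff = 34 − 2 = 32.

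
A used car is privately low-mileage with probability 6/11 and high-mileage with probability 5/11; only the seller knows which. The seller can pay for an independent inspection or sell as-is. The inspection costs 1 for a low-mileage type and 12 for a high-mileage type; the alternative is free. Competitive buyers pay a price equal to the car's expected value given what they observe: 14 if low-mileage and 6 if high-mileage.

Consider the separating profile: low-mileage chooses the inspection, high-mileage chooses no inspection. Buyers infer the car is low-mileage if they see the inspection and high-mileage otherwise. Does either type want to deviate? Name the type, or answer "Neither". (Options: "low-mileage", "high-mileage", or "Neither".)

The inspection pays 14; no inspection pays 6.
low-mileage: assigned the inspection, nets 14 − 1 = 13; deviating to no inspection nets 6.
high-mileage: assigned no inspection, nets 6; deviating to the inspection nets 14 − 12 = 2.
Both types strictly prefer their assigned action; no profitable deviation.

Neither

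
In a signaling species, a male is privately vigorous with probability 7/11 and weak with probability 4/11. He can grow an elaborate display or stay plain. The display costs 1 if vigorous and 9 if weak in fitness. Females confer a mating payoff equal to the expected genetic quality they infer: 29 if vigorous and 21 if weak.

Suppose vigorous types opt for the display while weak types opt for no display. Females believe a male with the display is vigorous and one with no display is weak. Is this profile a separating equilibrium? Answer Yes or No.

Under these beliefs, the display earns mating payoff 29 and no display earns mating payoff 21.
vigorous: the display nets 29 − 1 = 28; no display nets 21. vigorous prefers the display.
weak: the display nets 29 − 9 = 20; no display nets 21. weak prefers no display.
Neither type deviates, so the separating profile is an equilibrium.

Yes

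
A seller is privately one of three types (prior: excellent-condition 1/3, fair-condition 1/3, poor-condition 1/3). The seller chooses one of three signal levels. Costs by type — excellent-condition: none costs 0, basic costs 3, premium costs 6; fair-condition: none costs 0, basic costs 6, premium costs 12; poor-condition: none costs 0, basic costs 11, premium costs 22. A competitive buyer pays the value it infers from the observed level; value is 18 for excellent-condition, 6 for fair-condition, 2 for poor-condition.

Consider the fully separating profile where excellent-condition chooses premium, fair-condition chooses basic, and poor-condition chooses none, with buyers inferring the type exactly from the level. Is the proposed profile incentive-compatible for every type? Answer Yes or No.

No

Separating prices: premium → 18, basic → 6, none → 2.
excellent-condition (assigned premium): none: 2 − 0 = 2; basic: 6 − 3 = 3; premium: 18 − 6 = 12. excellent-condition stays.
fair-condition (assigned basic): none: 2 − 0 = 2; basic: 6 − 6 = 0; premium: 18 − 12 = 6. fair-condition prefers premium.
poor-condition (assigned none): none: 2 − 0 = 2; basic: 6 − 11 = -5; premium: 18 − 22 = -4. poor-condition stays.
At least one type deviates; the separating profile fails.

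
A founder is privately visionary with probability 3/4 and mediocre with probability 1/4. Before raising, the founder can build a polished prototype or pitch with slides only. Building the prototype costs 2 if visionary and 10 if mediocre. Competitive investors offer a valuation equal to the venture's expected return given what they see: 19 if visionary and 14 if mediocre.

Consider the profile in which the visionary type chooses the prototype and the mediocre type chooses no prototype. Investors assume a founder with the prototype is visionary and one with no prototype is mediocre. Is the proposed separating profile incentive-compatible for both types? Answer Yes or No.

Under these beliefs, the prototype earns valuation 19 and no prototype earns valuation 14.
visionary: the prototype nets 19 − 2 = 17; no prototype nets 14. visionary prefers the prototype.
mediocre: the prototype nets 19 − 10 = 9; no prototype nets 14. mediocre prefers no prototype.
Neither type deviates, so the separating profile is an equilibrium.

Yes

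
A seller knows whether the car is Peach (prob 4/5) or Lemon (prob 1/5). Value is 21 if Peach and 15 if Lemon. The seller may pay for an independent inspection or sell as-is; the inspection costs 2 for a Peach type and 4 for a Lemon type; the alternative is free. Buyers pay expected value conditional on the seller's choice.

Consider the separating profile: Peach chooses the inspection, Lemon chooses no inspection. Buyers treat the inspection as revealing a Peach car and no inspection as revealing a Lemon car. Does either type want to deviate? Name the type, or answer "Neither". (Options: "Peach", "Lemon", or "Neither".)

The inspection pays 21; no inspection pays 15.
Peach: assigned the inspection, nets 21 − 2 = 19; deviating to no inspection nets 15.
Lemon: assigned no inspection, nets 15; deviating to the inspection nets 21 − 4 = 17.
The Lemon type gains 2 by deviating.

Lemon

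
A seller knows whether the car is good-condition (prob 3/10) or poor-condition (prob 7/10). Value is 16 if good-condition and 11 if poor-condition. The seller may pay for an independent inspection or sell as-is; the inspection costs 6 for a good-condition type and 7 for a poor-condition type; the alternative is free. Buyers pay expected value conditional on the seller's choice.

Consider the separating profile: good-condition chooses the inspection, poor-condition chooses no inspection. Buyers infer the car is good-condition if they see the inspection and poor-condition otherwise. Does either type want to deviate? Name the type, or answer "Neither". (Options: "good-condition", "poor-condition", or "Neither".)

good-condition

The inspection pays 16; no inspection pays 11.
good-condition: assigned the inspection, nets 16 − 6 = 10; deviating to no inspection nets 11.
poor-condition: assigned no inspection, nets 11; deviating to the inspection nets 16 − 7 = 9.
The good-condition type gains 1 by deviating.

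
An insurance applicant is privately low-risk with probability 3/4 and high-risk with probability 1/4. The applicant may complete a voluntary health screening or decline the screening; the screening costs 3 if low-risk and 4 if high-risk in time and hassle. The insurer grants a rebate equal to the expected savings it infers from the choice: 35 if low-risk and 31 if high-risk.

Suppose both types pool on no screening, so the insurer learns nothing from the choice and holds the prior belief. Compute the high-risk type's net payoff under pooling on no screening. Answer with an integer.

34

Pooled rebate = 3/4·35 + 1/4·31 = 34.
high-risk pays no cost for no screening, so net payoff = 34.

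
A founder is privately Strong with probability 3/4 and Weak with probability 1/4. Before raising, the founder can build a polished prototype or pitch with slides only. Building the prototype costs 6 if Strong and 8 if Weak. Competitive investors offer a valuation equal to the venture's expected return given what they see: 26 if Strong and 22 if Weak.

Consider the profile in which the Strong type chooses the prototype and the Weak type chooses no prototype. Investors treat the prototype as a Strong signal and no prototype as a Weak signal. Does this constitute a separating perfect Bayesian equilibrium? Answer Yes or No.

Under these beliefs, the prototype earns valuation 26 and no prototype earns valuation 22.
Strong: the prototype nets 26 − 6 = 20; no prototype nets 22. Strong would deviate to no prototype.
Weak: the prototype nets 26 − 8 = 18; no prototype nets 22. Weak prefers no prototype.
Strong has a profitable deviation, so the profile is not an equilibrium.

No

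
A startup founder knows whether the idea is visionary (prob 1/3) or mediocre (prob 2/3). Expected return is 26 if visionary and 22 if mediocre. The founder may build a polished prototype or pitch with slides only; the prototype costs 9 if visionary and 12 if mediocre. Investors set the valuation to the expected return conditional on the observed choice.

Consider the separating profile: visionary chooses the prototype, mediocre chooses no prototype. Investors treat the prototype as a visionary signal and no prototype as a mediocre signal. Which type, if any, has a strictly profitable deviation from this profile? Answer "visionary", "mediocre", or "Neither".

The prototype pays 26; no prototype pays 22.
visionary: assigned the prototype, nets 26 − 9 = 17; deviating to no prototype nets 22.
mediocre: assigned no prototype, nets 22; deviating to the prototype nets 26 − 12 = 14.
The visionary type gains 5 by deviating.

visionary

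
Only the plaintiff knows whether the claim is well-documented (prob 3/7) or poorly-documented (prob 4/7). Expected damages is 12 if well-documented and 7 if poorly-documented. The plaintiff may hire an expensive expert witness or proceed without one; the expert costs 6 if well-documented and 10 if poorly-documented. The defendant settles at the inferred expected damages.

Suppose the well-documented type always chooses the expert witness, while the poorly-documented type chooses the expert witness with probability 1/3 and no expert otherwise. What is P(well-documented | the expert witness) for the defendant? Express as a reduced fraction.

P(the expert witness) = (3/7)·1 + (4/7)·(1/3) = 13/21.
By Bayes' rule, P(well-documented | the expert witness) = (3/7) / (13/21) = 9/13.

9/13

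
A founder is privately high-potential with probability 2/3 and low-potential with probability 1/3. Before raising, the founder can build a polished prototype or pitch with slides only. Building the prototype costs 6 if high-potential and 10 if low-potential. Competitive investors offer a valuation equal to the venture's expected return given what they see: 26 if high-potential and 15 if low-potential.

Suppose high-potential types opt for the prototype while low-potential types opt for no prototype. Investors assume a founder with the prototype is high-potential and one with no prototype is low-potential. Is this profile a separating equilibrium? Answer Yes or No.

No

Under these beliefs, the prototype earns valuation 26 and no prototype earns valuation 15.
high-potential: the prototype nets 26 − 6 = 20; no prototype nets 15. high-potential prefers the prototype.
low-potential: the prototype nets 26 − 10 = 16; no prototype nets 15. low-potential would deviate to the prototype.
low-potential has a profitable deviation, so the profile is not an equilibrium.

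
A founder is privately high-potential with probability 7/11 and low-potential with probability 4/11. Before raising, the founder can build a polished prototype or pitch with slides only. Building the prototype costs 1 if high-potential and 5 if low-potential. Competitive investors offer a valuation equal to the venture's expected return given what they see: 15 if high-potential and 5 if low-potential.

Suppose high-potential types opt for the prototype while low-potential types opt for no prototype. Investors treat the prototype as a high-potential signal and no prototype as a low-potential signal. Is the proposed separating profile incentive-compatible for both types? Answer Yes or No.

Under these beliefs, the prototype earns valuation 15 and no prototype earns valuation 5.
high-potential: the prototype nets 15 − 1 = 14; no prototype nets 5. high-potential prefers the prototype.
low-potential: the prototype nets 15 − 5 = 10; no prototype nets 5. low-potential would deviate to the prototype.
low-potential has a profitable deviation, so the profile is not an equilibrium.

No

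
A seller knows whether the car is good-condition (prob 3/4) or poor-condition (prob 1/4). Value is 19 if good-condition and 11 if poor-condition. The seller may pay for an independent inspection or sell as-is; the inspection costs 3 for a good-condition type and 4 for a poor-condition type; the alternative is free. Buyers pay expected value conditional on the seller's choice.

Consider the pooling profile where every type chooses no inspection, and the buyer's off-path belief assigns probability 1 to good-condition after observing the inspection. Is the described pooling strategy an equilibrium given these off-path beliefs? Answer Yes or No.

On path, the buyer holds the prior and pays 3/4·19 + 1/4·11 = 17. Off path (the inspection), believing good-condition, it pays 19.
good-condition: no inspection nets 17; the inspection nets 19 − 3 = 16. good-condition stays.
poor-condition: no inspection nets 17; the inspection nets 19 − 4 = 15. poor-condition stays.
No type deviates, so pooling is sustained.

Yes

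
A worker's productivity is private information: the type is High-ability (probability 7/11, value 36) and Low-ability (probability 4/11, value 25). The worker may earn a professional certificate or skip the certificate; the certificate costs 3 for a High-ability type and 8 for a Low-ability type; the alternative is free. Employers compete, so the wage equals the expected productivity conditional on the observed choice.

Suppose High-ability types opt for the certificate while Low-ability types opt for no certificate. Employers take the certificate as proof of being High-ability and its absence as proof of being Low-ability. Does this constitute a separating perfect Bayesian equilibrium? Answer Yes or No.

No

Under these beliefs, the certificate earns wage 36 and no certificate earns wage 25.
High-ability: the certificate nets 36 − 3 = 33; no certificate nets 25. High-ability prefers the certificate.
Low-ability: the certificate nets 36 − 8 = 28; no certificate nets 25. Low-ability would deviate to the certificate.
Low-ability has a profitable deviation, so the profile is not an equilibrium.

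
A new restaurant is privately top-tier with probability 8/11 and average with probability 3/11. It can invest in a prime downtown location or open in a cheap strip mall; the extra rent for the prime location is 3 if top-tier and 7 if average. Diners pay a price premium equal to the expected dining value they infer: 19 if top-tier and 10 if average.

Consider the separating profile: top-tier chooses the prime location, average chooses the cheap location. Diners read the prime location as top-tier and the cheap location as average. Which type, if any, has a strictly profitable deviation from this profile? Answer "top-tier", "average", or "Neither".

The prime location pays 19; the cheap location pays 10.
top-tier: assigned the prime location, nets 19 − 3 = 16; deviating to the cheap location nets 10.
average: assigned the cheap location, nets 10; deviating to the prime location nets 19 − 7 = 12.
The average type gains 2 by deviating.

average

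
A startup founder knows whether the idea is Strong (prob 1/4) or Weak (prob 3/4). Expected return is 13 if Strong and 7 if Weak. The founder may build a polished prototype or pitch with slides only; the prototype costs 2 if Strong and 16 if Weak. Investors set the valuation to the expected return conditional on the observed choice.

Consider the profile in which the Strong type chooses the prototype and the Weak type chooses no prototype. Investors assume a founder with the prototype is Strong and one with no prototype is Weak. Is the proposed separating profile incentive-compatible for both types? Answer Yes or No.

Under these beliefs, the prototype earns valuation 13 and no prototype earns valuation 7.
Strong: the prototype nets 13 − 2 = 11; no prototype nets 7. Strong prefers the prototype.
Weak: the prototype nets 13 − 16 = -3; no prototype nets 7. Weak prefers no prototype.
Neither type deviates, so the separating profile is an equilibrium.

Yes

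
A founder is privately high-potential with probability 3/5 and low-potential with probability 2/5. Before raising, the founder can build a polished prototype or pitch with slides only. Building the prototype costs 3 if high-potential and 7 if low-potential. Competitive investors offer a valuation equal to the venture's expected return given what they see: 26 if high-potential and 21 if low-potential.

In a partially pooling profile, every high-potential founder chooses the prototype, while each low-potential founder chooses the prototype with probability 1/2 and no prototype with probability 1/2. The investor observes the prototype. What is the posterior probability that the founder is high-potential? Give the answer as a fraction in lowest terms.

P(the prototype) = (3/5)·1 + (2/5)·(1/2) = 4/5.
By Bayes' rule, P(high-potential | the prototype) = (3/5) / (4/5) = 3/4.

3/4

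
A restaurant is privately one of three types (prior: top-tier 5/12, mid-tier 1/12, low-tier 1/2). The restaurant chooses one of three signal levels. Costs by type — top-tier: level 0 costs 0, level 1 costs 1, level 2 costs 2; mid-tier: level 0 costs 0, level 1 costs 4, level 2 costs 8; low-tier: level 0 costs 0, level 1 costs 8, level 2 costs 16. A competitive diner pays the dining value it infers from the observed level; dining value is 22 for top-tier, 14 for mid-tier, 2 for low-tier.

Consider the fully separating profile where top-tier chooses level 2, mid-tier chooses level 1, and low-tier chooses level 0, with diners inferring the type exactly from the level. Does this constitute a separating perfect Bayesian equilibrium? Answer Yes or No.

No

Separating price premiums: level 2 → 22, level 1 → 14, level 0 → 2.
top-tier (assigned level 2): level 0: 2 − 0 = 2; level 1: 14 − 1 = 13; level 2: 22 − 2 = 20. top-tier stays.
mid-tier (assigned level 1): level 0: 2 − 0 = 2; level 1: 14 − 4 = 10; level 2: 22 − 8 = 14. mid-tier prefers level 2.
low-tier (assigned level 0): level 0: 2 − 0 = 2; level 1: 14 − 8 = 6; level 2: 22 − 16 = 6. low-tier prefers level 1.
At least one type deviates; the separating profile fails.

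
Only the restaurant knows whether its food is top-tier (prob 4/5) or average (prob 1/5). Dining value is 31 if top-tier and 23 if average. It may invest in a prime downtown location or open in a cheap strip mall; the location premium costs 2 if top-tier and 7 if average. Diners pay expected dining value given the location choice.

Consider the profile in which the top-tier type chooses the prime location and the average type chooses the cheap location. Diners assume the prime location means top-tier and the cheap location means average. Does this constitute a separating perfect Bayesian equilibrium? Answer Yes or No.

Under these beliefs, the prime location earns price premium 31 and the cheap location earns price premium 23.
top-tier: the prime location nets 31 − 2 = 29; the cheap location nets 23. top-tier prefers the prime location.
average: the prime location nets 31 − 7 = 24; the cheap location nets 23. average would deviate to the prime location.
average has a profitable deviation, so the profile is not an equilibrium.

No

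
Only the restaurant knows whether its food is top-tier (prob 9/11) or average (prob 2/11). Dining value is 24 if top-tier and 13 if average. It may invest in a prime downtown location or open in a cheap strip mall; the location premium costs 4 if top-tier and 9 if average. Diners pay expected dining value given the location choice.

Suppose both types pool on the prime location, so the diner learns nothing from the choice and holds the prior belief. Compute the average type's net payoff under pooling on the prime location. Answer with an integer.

Pooled price premium = 9/11·24 + 2/11·13 = 22.
average pays cost 9 for the prime location, so net payoff = 22 − 9 = 13.

13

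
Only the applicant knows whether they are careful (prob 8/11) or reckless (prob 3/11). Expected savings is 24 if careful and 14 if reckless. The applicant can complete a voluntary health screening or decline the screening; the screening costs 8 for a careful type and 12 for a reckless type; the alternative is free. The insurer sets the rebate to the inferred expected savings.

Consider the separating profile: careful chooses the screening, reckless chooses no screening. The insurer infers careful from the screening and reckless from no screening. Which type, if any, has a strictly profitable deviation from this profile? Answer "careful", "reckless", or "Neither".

The screening pays 24; no screening pays 14.
careful: assigned the screening, nets 24 − 8 = 16; deviating to no screening nets 14.
reckless: assigned no screening, nets 14; deviating to the screening nets 24 − 12 = 12.
Both types strictly prefer their assigned action; no profitable deviation.

Neither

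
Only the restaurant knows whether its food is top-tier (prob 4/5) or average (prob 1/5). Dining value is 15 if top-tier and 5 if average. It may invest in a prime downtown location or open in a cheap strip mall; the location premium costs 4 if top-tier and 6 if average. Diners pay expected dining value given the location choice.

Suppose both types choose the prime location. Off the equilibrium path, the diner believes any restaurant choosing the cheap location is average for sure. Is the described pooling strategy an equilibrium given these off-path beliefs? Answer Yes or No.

On path, the diner holds the prior and pays 4/5·15 + 1/5·5 = 13. Off path (the cheap location), believing average, it pays 5.
top-tier: the prime location nets 13 − 4 = 9; the cheap location nets 5. top-tier stays.
average: the prime location nets 13 − 6 = 7; the cheap location nets 5. average stays.
No type deviates, so pooling is sustained.

Yes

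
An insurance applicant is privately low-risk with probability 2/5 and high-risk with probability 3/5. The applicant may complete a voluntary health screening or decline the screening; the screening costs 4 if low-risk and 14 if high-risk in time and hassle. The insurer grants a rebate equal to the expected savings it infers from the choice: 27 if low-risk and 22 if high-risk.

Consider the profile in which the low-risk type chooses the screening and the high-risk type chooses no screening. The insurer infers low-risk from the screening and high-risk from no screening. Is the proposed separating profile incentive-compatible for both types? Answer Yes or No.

Under these beliefs, the screening earns rebate 27 and no screening earns rebate 22.
low-risk: the screening nets 27 − 4 = 23; no screening nets 22. low-risk prefers the screening.
high-risk: the screening nets 27 − 14 = 13; no screening nets 22. high-risk prefers no screening.
Neither type deviates, so the separating profile is an equilibrium.

Yes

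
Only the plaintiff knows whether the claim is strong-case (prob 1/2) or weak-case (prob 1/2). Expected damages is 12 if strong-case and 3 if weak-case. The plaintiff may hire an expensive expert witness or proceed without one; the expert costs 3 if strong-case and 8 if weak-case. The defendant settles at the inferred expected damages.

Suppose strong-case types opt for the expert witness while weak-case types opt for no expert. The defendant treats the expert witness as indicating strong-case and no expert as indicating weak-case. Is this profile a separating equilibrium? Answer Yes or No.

No

Under these beliefs, the expert witness earns settlement 12 and no expert earns settlement 3.
strong-case: the expert witness nets 12 − 3 = 9; no expert nets 3. strong-case prefers the expert witness.
weak-case: the expert witness nets 12 − 8 = 4; no expert nets 3. weak-case would deviate to the expert witness.
weak-case has a profitable deviation, so the profile is not an equilibrium.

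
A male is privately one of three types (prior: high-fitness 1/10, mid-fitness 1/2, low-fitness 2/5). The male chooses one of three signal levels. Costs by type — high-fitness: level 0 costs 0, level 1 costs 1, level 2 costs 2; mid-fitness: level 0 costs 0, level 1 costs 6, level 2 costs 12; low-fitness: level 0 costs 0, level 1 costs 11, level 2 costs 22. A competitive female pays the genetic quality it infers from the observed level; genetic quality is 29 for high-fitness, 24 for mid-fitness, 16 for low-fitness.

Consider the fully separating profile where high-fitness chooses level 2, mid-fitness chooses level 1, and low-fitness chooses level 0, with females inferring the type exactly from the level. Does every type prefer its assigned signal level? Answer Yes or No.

Separating mating payoffs: level 2 → 29, level 1 → 24, level 0 → 16.
high-fitness (assigned level 2): level 0: 16 − 0 = 16; level 1: 24 − 1 = 23; level 2: 29 − 2 = 27. high-fitness stays.
mid-fitness (assigned level 1): level 0: 16 − 0 = 16; level 1: 24 − 6 = 18; level 2: 29 − 12 = 17. mid-fitness stays.
low-fitness (assigned level 0): level 0: 16 − 0 = 16; level 1: 24 − 11 = 13; level 2: 29 − 22 = 7. low-fitness stays.
Every type prefers its assigned level; separation holds.

Yes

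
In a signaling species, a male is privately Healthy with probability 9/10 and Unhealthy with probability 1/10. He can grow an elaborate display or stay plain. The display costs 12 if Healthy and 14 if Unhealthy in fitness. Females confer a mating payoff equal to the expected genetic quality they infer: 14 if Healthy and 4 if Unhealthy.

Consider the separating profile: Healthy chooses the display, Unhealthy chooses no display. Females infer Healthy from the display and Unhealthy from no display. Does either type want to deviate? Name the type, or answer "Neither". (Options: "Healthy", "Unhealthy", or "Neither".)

The display pays 14; no display pays 4.
Healthy: assigned the display, nets 14 − 12 = 2; deviating to no display nets 4.
Unhealthy: assigned no display, nets 4; deviating to the display nets 14 − 14 = 0.
The Healthy type gains 2 by deviating.

Healthy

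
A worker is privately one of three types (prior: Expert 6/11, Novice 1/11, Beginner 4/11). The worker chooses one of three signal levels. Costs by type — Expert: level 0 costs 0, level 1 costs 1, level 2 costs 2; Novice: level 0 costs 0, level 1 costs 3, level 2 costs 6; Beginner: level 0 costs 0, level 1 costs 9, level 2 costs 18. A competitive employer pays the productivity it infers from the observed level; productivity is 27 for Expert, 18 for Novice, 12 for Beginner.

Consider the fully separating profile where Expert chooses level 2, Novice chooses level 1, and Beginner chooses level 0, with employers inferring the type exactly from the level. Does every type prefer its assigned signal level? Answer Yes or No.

Separating wages: level 2 → 27, level 1 → 18, level 0 → 12.
Expert (assigned level 2): level 0: 12 − 0 = 12; level 1: 18 − 1 = 17; level 2: 27 − 2 = 25. Expert stays.
Novice (assigned level 1): level 0: 12 − 0 = 12; level 1: 18 − 3 = 15; level 2: 27 − 6 = 21. Novice prefers level 2.
Beginner (assigned level 0): level 0: 12 − 0 = 12; level 1: 18 − 9 = 9; level 2: 27 − 18 = 9. Beginner stays.
At least one type deviates; the separating profile fails.

No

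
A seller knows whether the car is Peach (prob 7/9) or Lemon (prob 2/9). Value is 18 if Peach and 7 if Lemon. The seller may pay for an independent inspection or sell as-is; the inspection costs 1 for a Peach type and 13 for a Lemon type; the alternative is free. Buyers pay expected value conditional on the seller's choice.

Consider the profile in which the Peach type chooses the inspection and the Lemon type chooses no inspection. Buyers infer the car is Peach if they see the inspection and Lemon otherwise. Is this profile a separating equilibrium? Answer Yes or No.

Yes

Under these beliefs, the inspection earns price 18 and no inspection earns price 7.
Peach: the inspection nets 18 − 1 = 17; no inspection nets 7. Peach prefers the inspection.
Lemon: the inspection nets 18 − 13 = 5; no inspection nets 7. Lemon prefers no inspection.
Neither type deviates, so the separating profile is an equilibrium.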